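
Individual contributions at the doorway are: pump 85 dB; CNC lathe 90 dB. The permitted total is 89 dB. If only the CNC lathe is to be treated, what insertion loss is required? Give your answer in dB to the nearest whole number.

3 dB

Everything except the CNC lathe sums to 10^(85/10) = 3.162e+08 in linear terms, 85.00 dB.
The limit corresponds to 10^(89/10) = 7.943e+08; subtracting the fixed part leaves 4.781e+08 for the CNC lathe, i.e. 86.80 dB.
Required insertion loss = 90 − 86.80 = 3.20 dB.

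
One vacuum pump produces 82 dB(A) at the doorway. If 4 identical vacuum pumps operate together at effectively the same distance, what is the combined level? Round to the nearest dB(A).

With 4 equal, uncorrelated contributions the intensity is 4× that of one unit, giving a rise of 10·log₁₀ 4.
L_total = 82 + 10·log₁₀(4) = 82 + 6.021 = 88.02 dB(A).

88 dB(A)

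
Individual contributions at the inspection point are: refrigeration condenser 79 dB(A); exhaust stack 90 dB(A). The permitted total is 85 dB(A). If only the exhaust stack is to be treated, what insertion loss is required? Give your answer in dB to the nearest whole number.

Fixed contribution from the other source: Σ 10^(L/10) = 10^(79/10) = 7.943e+07 (79.00 dB(A)).
The limit corresponds to 10^(85/10) = 3.162e+08; subtracting the fixed part leaves 2.368e+08 for the exhaust stack, i.e. 83.74 dB(A).
So the exhaust stack must be reduced from 90 to 83.74 dB(A): IL = 6.26 dB.

6 dB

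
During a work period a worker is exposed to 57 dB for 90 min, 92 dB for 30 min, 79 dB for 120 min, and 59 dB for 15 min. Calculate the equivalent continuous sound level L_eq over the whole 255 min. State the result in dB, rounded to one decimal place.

L_eq = 10·log₁₀[(1/T)·Σ tᵢ·10^(Lᵢ/10)] with T = 255 min.
Σ tᵢ·10^(Lᵢ/10) = 90·10^(57/10) + 30·10^(92/10) + 120·10^(79/10) + 15·10^(59/10) = 5.714e+10.
L_eq = 10·log₁₀(5.714e+10/255) = 83.50 dB.

83.5 dB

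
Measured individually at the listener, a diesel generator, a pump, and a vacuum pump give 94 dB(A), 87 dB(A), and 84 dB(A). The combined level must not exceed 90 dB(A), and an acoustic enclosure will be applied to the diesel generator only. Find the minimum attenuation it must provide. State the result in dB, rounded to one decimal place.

10.1 dB

Everything except the diesel generator sums to 10^(87/10) + 10^(84/10) = 7.524e+08 in linear terms, 88.76 dB(A).
The limit corresponds to 10^(90/10) = 1.000e+09; subtracting the fixed part leaves 2.476e+08 for the diesel generator, i.e. 83.94 dB(A).
So the diesel generator must be reduced from 94 to 83.94 dB(A): IL = 10.06 dB.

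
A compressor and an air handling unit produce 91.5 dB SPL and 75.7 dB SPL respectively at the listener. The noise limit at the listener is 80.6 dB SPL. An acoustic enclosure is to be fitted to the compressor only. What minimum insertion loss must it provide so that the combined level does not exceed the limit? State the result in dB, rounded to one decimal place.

12.6 dB

Everything except the compressor sums to 10^(75.7/10) = 3.715e+07 in linear terms, 75.70 dB SPL.
To meet 80.6 dB SPL overall, the treated compressor may contribute at most 10^(80.6/10) − 3.715e+07 = 7.766e+07, i.e. 78.90 dB SPL.
Required insertion loss = 91.5 − 78.90 = 12.60 dB.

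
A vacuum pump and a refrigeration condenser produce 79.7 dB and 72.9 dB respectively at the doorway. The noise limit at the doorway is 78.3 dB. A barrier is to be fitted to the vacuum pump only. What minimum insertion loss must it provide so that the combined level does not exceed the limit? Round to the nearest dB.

3 dB

Fixed contribution from the other source: Σ 10^(L/10) = 10^(72.9/10) = 1.950e+07 (72.90 dB).
The limit corresponds to 10^(78.3/10) = 6.761e+07; subtracting the fixed part leaves 4.811e+07 for the vacuum pump, i.e. 76.82 dB.
Required insertion loss = 79.7 − 76.82 = 2.88 dB.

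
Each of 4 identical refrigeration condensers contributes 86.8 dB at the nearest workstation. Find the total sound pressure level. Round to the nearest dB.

With 4 equal, uncorrelated contributions the intensity is 4× that of one unit, giving a rise of 10·log₁₀ 4.
L_total = 86.8 + 10·log₁₀(4) = 86.8 + 6.021 = 92.82 dB.

93 dB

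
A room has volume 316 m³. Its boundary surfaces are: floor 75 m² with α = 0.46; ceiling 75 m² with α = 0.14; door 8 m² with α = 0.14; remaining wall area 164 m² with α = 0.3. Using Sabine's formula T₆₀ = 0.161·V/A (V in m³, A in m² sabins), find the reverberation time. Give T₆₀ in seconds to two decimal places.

0.53 s

A = Σ Sᵢαᵢ = 75·0.46 + 75·0.14 + 8·0.14 + 164·0.3 = 95.32 m².
T₆₀ = 0.161·V/A = 0.161·316/95.32 = 0.534 s.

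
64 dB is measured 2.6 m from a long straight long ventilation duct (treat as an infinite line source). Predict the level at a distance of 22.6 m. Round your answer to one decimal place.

54.6 dB

Line-source attenuation: ΔL = 10·log₁₀(r₂/r₁) = 10·log₁₀(22.6/2.6) = 9.391 dB.
L₂ = 64 − 10·log₁₀(22.6/2.6) = 64 − 9.391 = 54.61 dB.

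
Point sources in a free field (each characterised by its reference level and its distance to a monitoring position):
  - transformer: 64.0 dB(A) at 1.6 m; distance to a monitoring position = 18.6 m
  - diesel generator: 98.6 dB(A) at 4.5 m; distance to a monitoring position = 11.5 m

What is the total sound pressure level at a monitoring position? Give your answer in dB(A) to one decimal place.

Apply inverse-square spreading to bring every level to the receiver, then sum 10^(L/10).
transformer: 64.0 − 20·log₁₀(18.6/1.6) = 64.0 − 21.31 = 42.69 dB(A).
diesel generator: 98.6 − 20·log₁₀(11.5/4.5) = 98.6 − 8.15 = 90.45 dB(A).
Σ 10^(L/10) = 1.109e+09 → L_total = 10·log₁₀(1.109e+09) = 90.45 dB(A).

90.5 dB(A)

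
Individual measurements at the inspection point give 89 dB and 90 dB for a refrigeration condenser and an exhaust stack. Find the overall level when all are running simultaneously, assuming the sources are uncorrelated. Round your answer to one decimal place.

Incoherent sources combine by intensity addition: L_total = 10·log₁₀(Σ 10^(L_i/10)).
Σ 10^(L/10) = 10^(89/10) + 10^(90/10) = 1.794e+09.
L_total = 10·log₁₀(1.794e+09) = 92.54 dB.

92.5 dB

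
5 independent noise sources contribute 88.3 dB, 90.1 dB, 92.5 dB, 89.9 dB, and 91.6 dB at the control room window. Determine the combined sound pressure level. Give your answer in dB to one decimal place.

Incoherent sources combine by intensity addition: L_total = 10·log₁₀(Σ 10^(L_i/10)).
Σ 10^(L/10) = 10^(88.3/10) + 10^(90.1/10) + 10^(92.5/10) + 10^(89.9/10) + 10^(91.6/10) = 5.900e+09.
L_total = 10·log₁₀(5.900e+09) = 97.71 dB.

97.7 dB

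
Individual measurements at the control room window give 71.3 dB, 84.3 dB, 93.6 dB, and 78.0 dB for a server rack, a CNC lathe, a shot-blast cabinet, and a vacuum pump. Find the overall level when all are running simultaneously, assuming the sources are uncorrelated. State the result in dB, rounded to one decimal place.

Incoherent sources combine by intensity addition: L_total = 10·log₁₀(Σ 10^(L_i/10)).
Σ 10^(L/10) = 10^(71.3/10) + 10^(84.3/10) + 10^(93.6/10) + 10^(78.0/10) = 2.637e+09.
L_total = 10·log₁₀(2.637e+09) = 94.21 dB.

94.2 dB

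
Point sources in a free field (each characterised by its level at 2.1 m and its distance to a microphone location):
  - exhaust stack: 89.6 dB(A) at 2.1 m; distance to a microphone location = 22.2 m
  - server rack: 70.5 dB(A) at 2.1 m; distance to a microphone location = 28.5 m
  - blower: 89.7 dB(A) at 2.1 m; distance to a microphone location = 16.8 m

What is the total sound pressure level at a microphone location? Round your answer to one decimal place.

Apply inverse-square spreading to bring every level to the receiver, then sum 10^(L/10).
exhaust stack: 89.6 − 20·log₁₀(22.2/2.1) = 89.6 − 20.48 = 69.12 dB(A).
server rack: 70.5 − 20·log₁₀(28.5/2.1) = 70.5 − 22.65 = 47.85 dB(A).
blower: 89.7 − 20·log₁₀(16.8/2.1) = 89.7 − 18.06 = 71.64 dB(A).
Σ 10^(L/10) = 2.280e+07 → L_total = 10·log₁₀(2.280e+07) = 73.58 dB(A).

73.6 dB(A)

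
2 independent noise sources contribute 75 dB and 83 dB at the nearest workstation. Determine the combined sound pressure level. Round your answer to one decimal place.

Incoherent sources combine by intensity addition: L_total = 10·log₁₀(Σ 10^(L_i/10)).
Σ 10^(L/10) = 10^(75/10) + 10^(83/10) = 2.311e+08.
L_total = 10·log₁₀(2.311e+08) = 83.64 dB.

83.6 dB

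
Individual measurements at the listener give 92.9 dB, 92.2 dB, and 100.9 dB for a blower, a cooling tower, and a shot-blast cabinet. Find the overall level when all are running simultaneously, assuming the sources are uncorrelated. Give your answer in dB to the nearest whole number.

102 dB

For uncorrelated sources the intensities add, so convert each level to linear form, sum, and take 10·log₁₀ of the total.
Σ 10^(L/10) = 10^(92.9/10) + 10^(92.2/10) + 10^(100.9/10) = 1.591e+10.
L_total = 10·log₁₀(1.591e+10) = 102.02 dB.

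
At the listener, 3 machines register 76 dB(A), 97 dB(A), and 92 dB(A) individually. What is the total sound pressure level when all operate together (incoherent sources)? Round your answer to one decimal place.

98.2 dB(A)

For uncorrelated sources the intensities add, so convert each level to linear form, sum, and take 10·log₁₀ of the total.
Σ 10^(L/10) = 10^(76/10) + 10^(97/10) + 10^(92/10) = 6.637e+09.
L_total = 10·log₁₀(6.637e+09) = 98.22 dB(A).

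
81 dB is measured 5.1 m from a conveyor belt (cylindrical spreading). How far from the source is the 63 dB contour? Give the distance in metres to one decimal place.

For a line source L₁ − L₂ = 10·log₁₀(r₂/r₁), so r₂ = r₁·10^((L₁−L₂)/10).
r₂ = 5.1·10^((81−63)/10) = 5.1·10^(18.0/10) = 321.79 m.

321.8 m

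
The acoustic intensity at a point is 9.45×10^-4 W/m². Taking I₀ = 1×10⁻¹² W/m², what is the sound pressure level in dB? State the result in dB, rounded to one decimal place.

89.8 dB

L = 10·log₁₀(I/I₀) = 10·log₁₀(9.45×10^-4/10⁻¹²) = 10·log₁₀(9.45×10^8).
L = 10·(0.9754 + 8) = 89.75 dB.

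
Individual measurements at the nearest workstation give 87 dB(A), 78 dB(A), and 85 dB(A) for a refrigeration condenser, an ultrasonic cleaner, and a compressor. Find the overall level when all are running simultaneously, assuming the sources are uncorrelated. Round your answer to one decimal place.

89.4 dB(A)

Incoherent sources combine by intensity addition: L_total = 10·log₁₀(Σ 10^(L_i/10)).
Σ 10^(L/10) = 10^(87/10) + 10^(78/10) + 10^(85/10) = 8.805e+08.
L_total = 10·log₁₀(8.805e+08) = 89.45 dB(A).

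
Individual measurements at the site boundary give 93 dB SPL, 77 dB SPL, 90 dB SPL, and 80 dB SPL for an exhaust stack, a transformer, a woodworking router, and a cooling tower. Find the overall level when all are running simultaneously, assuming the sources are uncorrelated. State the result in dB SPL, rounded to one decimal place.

95.0 dB SPL

Incoherent sources combine by intensity addition: L_total = 10·log₁₀(Σ 10^(L_i/10)).
Σ 10^(L/10) = 10^(93/10) + 10^(77/10) + 10^(90/10) + 10^(80/10) = 3.145e+09.
L_total = 10·log₁₀(3.145e+09) = 94.98 dB SPL.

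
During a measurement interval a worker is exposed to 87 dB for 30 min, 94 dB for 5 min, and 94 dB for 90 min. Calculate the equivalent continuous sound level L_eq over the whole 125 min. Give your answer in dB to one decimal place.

93.1 dB

L_eq = 10·log₁₀[(1/T)·Σ tᵢ·10^(Lᵢ/10)] with T = 125 min.
Σ tᵢ·10^(Lᵢ/10) = 30·10^(87/10) + 5·10^(94/10) + 90·10^(94/10) = 2.537e+11.
L_eq = 10·log₁₀(2.537e+11/125) = 93.07 dB.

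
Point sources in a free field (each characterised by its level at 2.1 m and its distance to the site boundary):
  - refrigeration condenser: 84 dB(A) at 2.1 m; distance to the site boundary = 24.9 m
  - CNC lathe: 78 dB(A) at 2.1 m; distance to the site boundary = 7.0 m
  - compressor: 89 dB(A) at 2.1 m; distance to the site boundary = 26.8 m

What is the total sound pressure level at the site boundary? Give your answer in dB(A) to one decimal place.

Propagate each source to the receiver with L = L_ref − 20·log₁₀(r/r_ref), then add intensities.
refrigeration condenser: 84 − 20·log₁₀(24.9/2.1) = 84 − 21.48 = 62.52 dB(A).
CNC lathe: 78 − 20·log₁₀(7.0/2.1) = 78 − 10.46 = 67.54 dB(A).
compressor: 89 − 20·log₁₀(26.8/2.1) = 89 − 22.12 = 66.88 dB(A).
Σ 10^(L/10) = 1.234e+07 → L_total = 10·log₁₀(1.234e+07) = 70.91 dB(A).

70.9 dB(A)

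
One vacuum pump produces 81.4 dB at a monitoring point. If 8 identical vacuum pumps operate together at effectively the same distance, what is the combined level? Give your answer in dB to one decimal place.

L_total = L₁ + 10·log₁₀ N for N identical incoherent sources.
L_total = 81.4 + 10·log₁₀(8) = 81.4 + 9.031 = 90.43 dB.

90.4 dB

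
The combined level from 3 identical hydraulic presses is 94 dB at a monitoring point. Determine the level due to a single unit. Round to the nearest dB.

89 dB

For N identical incoherent sources L_total = L₁ + 10·log₁₀ N, so L₁ = 94 − 10·log₁₀(3) = 94 − 4.771.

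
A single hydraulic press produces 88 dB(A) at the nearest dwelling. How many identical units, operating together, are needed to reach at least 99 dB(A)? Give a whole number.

13

The shortfall is 99 − 88 = 11.0 dB, and N units add 10·log₁₀ N, so need 10·log₁₀ N ≥ 11.0.
N ≥ 10^(11.0/10) = 12.589, so N = 13.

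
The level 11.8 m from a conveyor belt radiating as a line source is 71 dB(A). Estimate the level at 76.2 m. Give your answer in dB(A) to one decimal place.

For a line source, L₂ = L₁ − 10·log₁₀(r₂/r₁).
L₂ = 71 − 10·log₁₀(76.2/11.8) = 71 − 8.101 = 62.90 dB(A).

62.9 dB(A)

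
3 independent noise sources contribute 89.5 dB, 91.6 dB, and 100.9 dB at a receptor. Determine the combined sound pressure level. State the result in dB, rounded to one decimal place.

101.7 dB

For uncorrelated sources the intensities add, so convert each level to linear form, sum, and take 10·log₁₀ of the total.
Σ 10^(L/10) = 10^(89.5/10) + 10^(91.6/10) + 10^(100.9/10) = 1.464e+10.
L_total = 10·log₁₀(1.464e+10) = 101.66 dB.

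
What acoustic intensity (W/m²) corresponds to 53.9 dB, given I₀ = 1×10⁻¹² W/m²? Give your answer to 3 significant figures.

I = I₀·10^(L/10) = 10⁻¹² × 10^(53.9/10) = 10^(-6.610).

2.45e-07 W/m²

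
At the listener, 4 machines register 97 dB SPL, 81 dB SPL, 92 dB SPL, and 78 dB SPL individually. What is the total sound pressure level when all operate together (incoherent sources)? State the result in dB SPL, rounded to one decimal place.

98.3 dB SPL

Incoherent sources combine by intensity addition: L_total = 10·log₁₀(Σ 10^(L_i/10)).
Σ 10^(L/10) = 10^(97/10) + 10^(81/10) + 10^(92/10) + 10^(78/10) = 6.786e+09.
L_total = 10·log₁₀(6.786e+09) = 98.32 dB SPL.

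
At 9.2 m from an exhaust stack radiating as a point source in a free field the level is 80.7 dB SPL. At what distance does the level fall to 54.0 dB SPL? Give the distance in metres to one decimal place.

199.0 m

The 26.7 dB drop corresponds to a distance ratio of 10^(26.7/20) for a point source.
r₂ = 9.2·10^((80.7−54.0)/20) = 9.2·10^(26.7/20) = 198.97 m.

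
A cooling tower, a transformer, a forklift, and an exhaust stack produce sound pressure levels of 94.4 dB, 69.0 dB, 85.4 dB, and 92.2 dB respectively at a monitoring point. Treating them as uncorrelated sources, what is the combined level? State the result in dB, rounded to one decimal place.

96.8 dB

For uncorrelated sources the intensities add, so convert each level to linear form, sum, and take 10·log₁₀ of the total.
Σ 10^(L/10) = 10^(94.4/10) + 10^(69.0/10) + 10^(85.4/10) + 10^(92.2/10) = 4.768e+09.
L_total = 10·log₁₀(4.768e+09) = 96.78 dB.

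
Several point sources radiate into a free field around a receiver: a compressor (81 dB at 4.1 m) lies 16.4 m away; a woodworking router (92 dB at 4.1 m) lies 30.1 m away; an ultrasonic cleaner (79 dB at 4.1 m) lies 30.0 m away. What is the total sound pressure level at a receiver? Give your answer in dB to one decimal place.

Apply inverse-square spreading to bring every level to the receiver, then sum 10^(L/10).
compressor: 81 − 20·log₁₀(16.4/4.1) = 81 − 12.04 = 68.96 dB.
woodworking router: 92 − 20·log₁₀(30.1/4.1) = 92 − 17.32 = 74.68 dB.
ultrasonic cleaner: 79 − 20·log₁₀(30.0/4.1) = 79 − 17.29 = 61.71 dB.
Σ 10^(L/10) = 3.876e+07 → L_total = 10·log₁₀(3.876e+07) = 75.88 dB.

75.9 dB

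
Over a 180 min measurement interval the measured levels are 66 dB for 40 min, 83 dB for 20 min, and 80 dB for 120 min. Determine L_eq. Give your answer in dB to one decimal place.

Weight each interval's intensity by its duration and average over T = 180 min:
Σ tᵢ·10^(Lᵢ/10) = 40·10^(66/10) + 20·10^(83/10) + 120·10^(80/10) = 1.615e+10.
L_eq = 10·log₁₀(1.615e+10/180) = 79.53 dB.

79.5 dB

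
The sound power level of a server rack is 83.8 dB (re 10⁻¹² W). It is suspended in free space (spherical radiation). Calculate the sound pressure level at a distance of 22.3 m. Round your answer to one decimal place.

L_p = L_w − 10·log₁₀(4π·r²) with r = 22.3 m.
4π·r² = 6249 m², 10·log₁₀ of that is 37.958 dB.
L_p = 83.8 − 37.958 = 45.84 dB.

45.8 dB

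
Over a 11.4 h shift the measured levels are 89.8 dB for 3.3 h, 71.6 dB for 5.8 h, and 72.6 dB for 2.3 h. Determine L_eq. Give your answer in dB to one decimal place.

84.6 dB

L_eq = 10·log₁₀[(1/T)·Σ tᵢ·10^(Lᵢ/10)] with T = 11.4 h.
Σ tᵢ·10^(Lᵢ/10) = 3.3·10^(89.8/10) + 5.8·10^(71.6/10) + 2.3·10^(72.6/10) = 3.277e+09.
L_eq = 10·log₁₀(3.277e+09/11.4) = 84.59 dB.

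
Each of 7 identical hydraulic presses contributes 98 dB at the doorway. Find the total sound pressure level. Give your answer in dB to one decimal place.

106.5 dB

L_total = L₁ + 10·log₁₀ N for N identical incoherent sources.
L_total = 98 + 10·log₁₀(7) = 98 + 8.451 = 106.45 dB.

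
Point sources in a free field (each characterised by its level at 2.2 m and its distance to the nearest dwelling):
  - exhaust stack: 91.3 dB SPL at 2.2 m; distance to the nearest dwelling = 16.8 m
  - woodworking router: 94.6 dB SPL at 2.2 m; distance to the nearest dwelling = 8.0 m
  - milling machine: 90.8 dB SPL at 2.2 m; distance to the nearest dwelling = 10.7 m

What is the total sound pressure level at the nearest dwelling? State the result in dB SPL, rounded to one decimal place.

Apply inverse-square spreading to bring every level to the receiver, then sum 10^(L/10).
exhaust stack: 91.3 − 20·log₁₀(16.8/2.2) = 91.3 − 17.66 = 73.64 dB SPL.
woodworking router: 94.6 − 20·log₁₀(8.0/2.2) = 94.6 − 11.21 = 83.39 dB SPL.
milling machine: 90.8 − 20·log₁₀(10.7/2.2) = 90.8 − 13.74 = 77.06 dB SPL.
Σ 10^(L/10) = 2.921e+08 → L_total = 10·log₁₀(2.921e+08) = 84.65 dB SPL.

84.7 dB SPL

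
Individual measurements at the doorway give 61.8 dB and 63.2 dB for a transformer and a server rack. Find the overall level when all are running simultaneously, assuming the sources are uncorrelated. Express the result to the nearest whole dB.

For uncorrelated sources the intensities add, so convert each level to linear form, sum, and take 10·log₁₀ of the total.
Σ 10^(L/10) = 10^(61.8/10) + 10^(63.2/10) = 3.603e+06.
L_total = 10·log₁₀(3.603e+06) = 65.57 dB.

66 dB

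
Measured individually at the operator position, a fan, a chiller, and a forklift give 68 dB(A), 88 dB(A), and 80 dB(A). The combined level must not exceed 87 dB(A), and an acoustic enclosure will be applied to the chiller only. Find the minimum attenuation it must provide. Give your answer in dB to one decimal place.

Everything except the chiller sums to 10^(68/10) + 10^(80/10) = 1.063e+08 in linear terms, 80.27 dB(A).
The limit corresponds to 10^(87/10) = 5.012e+08; subtracting the fixed part leaves 3.949e+08 for the chiller, i.e. 85.96 dB(A).
Required insertion loss = 88 − 85.96 = 2.04 dB.

2.0 dB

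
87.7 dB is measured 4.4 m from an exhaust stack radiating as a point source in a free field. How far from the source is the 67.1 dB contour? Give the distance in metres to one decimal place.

47.1 m

Point-source spreading drops the level by 20·log₁₀(r₂/r₁); inverting, r₂/r₁ = 10^(ΔL/20).
r₂ = 4.4·10^((87.7−67.1)/20) = 4.4·10^(20.6/20) = 47.15 m.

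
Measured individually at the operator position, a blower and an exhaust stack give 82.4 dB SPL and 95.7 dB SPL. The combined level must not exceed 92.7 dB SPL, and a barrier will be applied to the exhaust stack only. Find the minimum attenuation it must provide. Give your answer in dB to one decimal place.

3.4 dB

Fixed contribution from the other source: Σ 10^(L/10) = 10^(82.4/10) = 1.738e+08 (82.40 dB SPL).
The limit corresponds to 10^(92.7/10) = 1.862e+09; subtracting the fixed part leaves 1.688e+09 for the exhaust stack, i.e. 92.27 dB SPL.
Required insertion loss = 95.7 − 92.27 = 3.43 dB.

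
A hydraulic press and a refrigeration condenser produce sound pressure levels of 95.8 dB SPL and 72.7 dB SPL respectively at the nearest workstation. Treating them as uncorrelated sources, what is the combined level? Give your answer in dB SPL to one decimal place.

95.8 dB SPL

Incoherent sources combine by intensity addition: L_total = 10·log₁₀(Σ 10^(L_i/10)).
Σ 10^(L/10) = 10^(95.8/10) + 10^(72.7/10) = 3.821e+09.
L_total = 10·log₁₀(3.821e+09) = 95.82 dB SPL.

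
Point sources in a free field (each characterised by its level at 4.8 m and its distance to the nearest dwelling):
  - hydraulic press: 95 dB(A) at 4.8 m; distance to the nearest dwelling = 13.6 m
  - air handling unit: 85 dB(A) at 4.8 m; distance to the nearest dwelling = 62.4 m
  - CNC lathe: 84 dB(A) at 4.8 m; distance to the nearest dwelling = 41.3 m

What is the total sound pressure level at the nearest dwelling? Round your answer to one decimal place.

First find each source's level at the receiver (point-source: −20·log₁₀(r/r_ref)), then combine on an intensity basis.
hydraulic press: 95 − 20·log₁₀(13.6/4.8) = 95 − 9.05 = 85.95 dB(A).
air handling unit: 85 − 20·log₁₀(62.4/4.8) = 85 − 22.28 = 62.72 dB(A).
CNC lathe: 84 − 20·log₁₀(41.3/4.8) = 84 − 18.69 = 65.31 dB(A).
Σ 10^(L/10) = 3.992e+08 → L_total = 10·log₁₀(3.992e+08) = 86.01 dB(A).

86.0 dB(A)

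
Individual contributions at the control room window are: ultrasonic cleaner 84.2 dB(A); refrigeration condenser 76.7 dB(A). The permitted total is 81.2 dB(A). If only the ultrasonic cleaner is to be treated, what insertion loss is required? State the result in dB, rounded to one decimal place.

The untreated sources together contribute 10^(76.7/10) = 4.677e+07, i.e. 76.70 dB(A).
The limit corresponds to 10^(81.2/10) = 1.318e+08; subtracting the fixed part leaves 8.505e+07 for the ultrasonic cleaner, i.e. 79.30 dB(A).
So the ultrasonic cleaner must be reduced from 84.2 to 79.30 dB(A): IL = 4.90 dB.

4.9 dB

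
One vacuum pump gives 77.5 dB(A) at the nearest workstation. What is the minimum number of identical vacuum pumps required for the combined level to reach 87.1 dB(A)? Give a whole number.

N identical sources give L₁ + 10·log₁₀ N, so require 10·log₁₀ N ≥ 87.1 − 77.5 = 9.6 dB.
N ≥ 10^(9.6/10) = 9.120, so N = 10.

10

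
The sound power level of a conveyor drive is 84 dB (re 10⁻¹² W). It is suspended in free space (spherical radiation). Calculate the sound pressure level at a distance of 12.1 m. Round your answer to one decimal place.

Free-field spherical radiation: L_p = L_w − 10·log₁₀(4π·r²), r = 12.1 m.
4π·r² = 1840 m², 10·log₁₀ of that is 32.648 dB.
L_p = 84 − 32.648 = 51.35 dB.

51.4 dB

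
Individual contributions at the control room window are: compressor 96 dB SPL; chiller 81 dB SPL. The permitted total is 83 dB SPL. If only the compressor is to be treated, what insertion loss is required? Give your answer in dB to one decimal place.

17.3 dB

The untreated sources together contribute 10^(81/10) = 1.259e+08, i.e. 81.00 dB SPL.
The limit corresponds to 10^(83/10) = 1.995e+08; subtracting the fixed part leaves 7.363e+07 for the compressor, i.e. 78.67 dB SPL.
Required insertion loss = 96 − 78.67 = 17.33 dB.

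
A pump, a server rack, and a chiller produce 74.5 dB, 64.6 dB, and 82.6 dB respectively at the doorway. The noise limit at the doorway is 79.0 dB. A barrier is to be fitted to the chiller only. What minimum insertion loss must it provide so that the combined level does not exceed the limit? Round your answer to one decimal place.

Everything except the chiller sums to 10^(74.5/10) + 10^(64.6/10) = 3.107e+07 in linear terms, 74.92 dB.
To meet 79.0 dB overall, the treated chiller may contribute at most 10^(79.0/10) − 3.107e+07 = 4.836e+07, i.e. 76.85 dB.
So the chiller must be reduced from 82.6 to 76.85 dB: IL = 5.75 dB.

5.8 dB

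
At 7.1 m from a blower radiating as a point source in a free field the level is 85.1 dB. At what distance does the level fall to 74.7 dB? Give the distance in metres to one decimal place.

For a point source L₁ − L₂ = 20·log₁₀(r₂/r₁), so r₂ = r₁·10^((L₁−L₂)/20).
r₂ = 7.1·10^((85.1−74.7)/20) = 7.1·10^(10.4/20) = 23.51 m.

23.5 m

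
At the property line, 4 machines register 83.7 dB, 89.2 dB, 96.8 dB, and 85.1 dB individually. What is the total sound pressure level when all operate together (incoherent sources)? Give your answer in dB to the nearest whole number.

For uncorrelated sources the intensities add, so convert each level to linear form, sum, and take 10·log₁₀ of the total.
Σ 10^(L/10) = 10^(83.7/10) + 10^(89.2/10) + 10^(96.8/10) + 10^(85.1/10) = 6.176e+09.
L_total = 10·log₁₀(6.176e+09) = 97.91 dB.

98 dB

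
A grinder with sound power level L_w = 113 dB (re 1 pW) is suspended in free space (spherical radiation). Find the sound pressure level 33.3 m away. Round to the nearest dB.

Free-field spherical radiation: L_p = L_w − 10·log₁₀(4π·r²), r = 33.3 m.
4π·r² = 1.393e+04 m², 10·log₁₀ of that is 41.441 dB.
L_p = 113 − 41.441 = 71.56 dB.

72 dB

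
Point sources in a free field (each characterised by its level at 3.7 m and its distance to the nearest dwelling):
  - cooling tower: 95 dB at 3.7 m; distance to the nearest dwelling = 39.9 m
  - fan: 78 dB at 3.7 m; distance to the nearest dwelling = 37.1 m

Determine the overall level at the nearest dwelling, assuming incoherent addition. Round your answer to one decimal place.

First find each source's level at the receiver (point-source: −20·log₁₀(r/r_ref)), then combine on an intensity basis.
cooling tower: 95 − 20·log₁₀(39.9/3.7) = 95 − 20.66 = 74.34 dB.
fan: 78 − 20·log₁₀(37.1/3.7) = 78 − 20.02 = 57.98 dB.
Σ 10^(L/10) = 2.782e+07 → L_total = 10·log₁₀(2.782e+07) = 74.44 dB.

74.4 dB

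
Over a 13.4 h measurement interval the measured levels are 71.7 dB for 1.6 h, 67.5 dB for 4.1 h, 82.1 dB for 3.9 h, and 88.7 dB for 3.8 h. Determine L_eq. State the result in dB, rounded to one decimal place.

84.2 dB

L_eq = 10·log₁₀[(1/T)·Σ tᵢ·10^(Lᵢ/10)] with T = 13.4 h.
Σ tᵢ·10^(Lᵢ/10) = 1.6·10^(71.7/10) + 4.1·10^(67.5/10) + 3.9·10^(82.1/10) + 3.8·10^(88.7/10) = 3.496e+09.
L_eq = 10·log₁₀(3.496e+09/13.4) = 84.16 dB.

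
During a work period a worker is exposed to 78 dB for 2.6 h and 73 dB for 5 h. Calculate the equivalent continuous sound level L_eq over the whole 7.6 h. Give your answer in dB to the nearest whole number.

75 dB

Weight each interval's intensity by its duration and average over T = 7.6 h:
Σ tᵢ·10^(Lᵢ/10) = 2.6·10^(78/10) + 5·10^(73/10) = 2.638e+08.
L_eq = 10·log₁₀(2.638e+08/7.6) = 75.40 dB.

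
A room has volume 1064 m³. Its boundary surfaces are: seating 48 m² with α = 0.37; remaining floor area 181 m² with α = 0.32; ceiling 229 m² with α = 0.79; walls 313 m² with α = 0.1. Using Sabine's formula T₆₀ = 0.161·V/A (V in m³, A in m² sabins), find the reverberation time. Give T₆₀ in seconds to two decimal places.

A = Σ Sᵢαᵢ = 48·0.37 + 181·0.32 + 229·0.79 + 313·0.1 = 287.89 m².
T₆₀ = 0.161·V/A = 0.161·1064/287.89 = 0.595 s.

0.60 s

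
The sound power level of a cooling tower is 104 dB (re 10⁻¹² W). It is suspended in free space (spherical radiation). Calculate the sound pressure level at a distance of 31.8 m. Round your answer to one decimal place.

63.0 dB

Free-field spherical radiation: L_p = L_w − 10·log₁₀(4π·r²), r = 31.8 m.
4π·r² = 1.271e+04 m², 10·log₁₀ of that is 41.041 dB.
L_p = 104 − 41.041 = 62.96 dB.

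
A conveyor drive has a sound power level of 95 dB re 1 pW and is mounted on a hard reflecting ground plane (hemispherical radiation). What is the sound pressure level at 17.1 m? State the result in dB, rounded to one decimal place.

62.4 dB

L_p = L_w − 10·log₁₀(2π·r²) with r = 17.1 m.
2π·r² = 1837 m², 10·log₁₀ of that is 32.642 dB.
L_p = 95 − 32.642 = 62.36 dB.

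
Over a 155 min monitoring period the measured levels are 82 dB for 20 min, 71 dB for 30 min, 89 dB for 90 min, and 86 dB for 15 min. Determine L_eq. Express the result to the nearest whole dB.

Weight each interval's intensity by its duration and average over T = 155 min:
Σ tᵢ·10^(Lᵢ/10) = 20·10^(82/10) + 30·10^(71/10) + 90·10^(89/10) + 15·10^(86/10) = 8.101e+10.
L_eq = 10·log₁₀(8.101e+10/155) = 87.18 dB.

87 dB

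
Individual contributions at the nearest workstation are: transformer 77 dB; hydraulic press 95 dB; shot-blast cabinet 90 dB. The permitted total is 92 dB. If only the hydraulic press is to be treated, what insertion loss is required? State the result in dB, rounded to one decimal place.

7.7 dB

The untreated sources together contribute 10^(77/10) + 10^(90/10) = 1.050e+09, i.e. 90.21 dB.
The limit corresponds to 10^(92/10) = 1.585e+09; subtracting the fixed part leaves 5.348e+08 for the hydraulic press, i.e. 87.28 dB.
Required insertion loss = 95 − 87.28 = 7.72 dB.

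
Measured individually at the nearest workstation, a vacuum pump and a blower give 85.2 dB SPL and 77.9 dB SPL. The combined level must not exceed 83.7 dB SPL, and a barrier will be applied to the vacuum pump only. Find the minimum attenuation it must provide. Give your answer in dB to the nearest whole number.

3 dB

Fixed contribution from the other source: Σ 10^(L/10) = 10^(77.9/10) = 6.166e+07 (77.90 dB SPL).
To meet 83.7 dB SPL overall, the treated vacuum pump may contribute at most 10^(83.7/10) − 6.166e+07 = 1.728e+08, i.e. 82.37 dB SPL.
Required insertion loss = 85.2 − 82.37 = 2.83 dB.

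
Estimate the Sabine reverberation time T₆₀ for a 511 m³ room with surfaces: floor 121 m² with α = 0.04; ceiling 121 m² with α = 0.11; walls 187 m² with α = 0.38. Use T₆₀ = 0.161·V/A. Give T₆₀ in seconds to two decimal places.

0.92 s

Summing Sᵢαᵢ: 121·0.04 + 121·0.11 + 187·0.38 = 89.21 m².
T₆₀ = 0.161 × 511 / 89.21 = 0.922 s.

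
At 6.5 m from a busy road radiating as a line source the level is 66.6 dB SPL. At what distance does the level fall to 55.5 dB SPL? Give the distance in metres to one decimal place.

83.7 m

For a line source L₁ − L₂ = 10·log₁₀(r₂/r₁), so r₂ = r₁·10^((L₁−L₂)/10).
r₂ = 6.5·10^((66.6−55.5)/10) = 6.5·10^(11.1/10) = 83.74 m.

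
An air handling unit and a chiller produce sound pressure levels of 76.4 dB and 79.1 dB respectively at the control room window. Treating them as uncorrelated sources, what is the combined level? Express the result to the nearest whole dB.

81 dB

Incoherent sources combine by intensity addition: L_total = 10·log₁₀(Σ 10^(L_i/10)).
Σ 10^(L/10) = 10^(76.4/10) + 10^(79.1/10) = 1.249e+08.
L_total = 10·log₁₀(1.249e+08) = 80.97 dB.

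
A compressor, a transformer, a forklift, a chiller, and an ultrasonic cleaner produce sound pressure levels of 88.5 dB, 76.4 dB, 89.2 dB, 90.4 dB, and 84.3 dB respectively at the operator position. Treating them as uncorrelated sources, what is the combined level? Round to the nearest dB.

For uncorrelated sources the intensities add, so convert each level to linear form, sum, and take 10·log₁₀ of the total.
Σ 10^(L/10) = 10^(88.5/10) + 10^(76.4/10) + 10^(89.2/10) + 10^(90.4/10) + 10^(84.3/10) = 2.949e+09.
L_total = 10·log₁₀(2.949e+09) = 94.70 dB.

95 dB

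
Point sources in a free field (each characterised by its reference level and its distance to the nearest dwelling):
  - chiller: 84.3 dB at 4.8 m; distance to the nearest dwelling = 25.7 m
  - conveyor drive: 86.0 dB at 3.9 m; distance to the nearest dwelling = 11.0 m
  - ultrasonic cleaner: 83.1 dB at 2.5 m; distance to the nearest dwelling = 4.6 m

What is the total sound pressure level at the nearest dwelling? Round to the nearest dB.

Apply inverse-square spreading to bring every level to the receiver, then sum 10^(L/10).
chiller: 84.3 − 20·log₁₀(25.7/4.8) = 84.3 − 14.57 = 69.73 dB.
conveyor drive: 86.0 − 20·log₁₀(11.0/3.9) = 86.0 − 9.01 = 76.99 dB.
ultrasonic cleaner: 83.1 − 20·log₁₀(4.6/2.5) = 83.1 − 5.30 = 77.80 dB.
Σ 10^(L/10) = 1.197e+08 → L_total = 10·log₁₀(1.197e+08) = 80.78 dB.

81 dB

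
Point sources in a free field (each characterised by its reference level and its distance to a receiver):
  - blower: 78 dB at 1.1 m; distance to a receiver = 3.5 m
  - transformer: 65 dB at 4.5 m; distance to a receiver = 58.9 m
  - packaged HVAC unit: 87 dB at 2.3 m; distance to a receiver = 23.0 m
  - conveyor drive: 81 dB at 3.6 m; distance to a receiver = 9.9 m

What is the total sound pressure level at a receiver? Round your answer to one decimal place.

74.5 dB

Propagate each source to the receiver with L = L_ref − 20·log₁₀(r/r_ref), then add intensities.
blower: 78 − 20·log₁₀(3.5/1.1) = 78 − 10.05 = 67.95 dB.
transformer: 65 − 20·log₁₀(58.9/4.5) = 65 − 22.34 = 42.66 dB.
packaged HVAC unit: 87 − 20·log₁₀(23.0/2.3) = 87 − 20.00 = 67.00 dB.
conveyor drive: 81 − 20·log₁₀(9.9/3.6) = 81 − 8.79 = 72.21 dB.
Σ 10^(L/10) = 2.791e+07 → L_total = 10·log₁₀(2.791e+07) = 74.46 dB.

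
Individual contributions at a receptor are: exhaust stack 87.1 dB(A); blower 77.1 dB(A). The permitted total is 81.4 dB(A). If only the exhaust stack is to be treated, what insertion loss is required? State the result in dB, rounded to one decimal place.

Everything except the exhaust stack sums to 10^(77.1/10) = 5.129e+07 in linear terms, 77.10 dB(A).
To meet 81.4 dB(A) overall, the treated exhaust stack may contribute at most 10^(81.4/10) − 5.129e+07 = 8.675e+07, i.e. 79.38 dB(A).
Required insertion loss = 87.1 − 79.38 = 7.72 dB.

7.7 dB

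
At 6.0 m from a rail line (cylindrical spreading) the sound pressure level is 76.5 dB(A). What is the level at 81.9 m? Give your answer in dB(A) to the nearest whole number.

Cylindrical spreading from a line source gives a 10·log₁₀(r₂/r₁) drop.
L₂ = 76.5 − 10·log₁₀(81.9/6.0) = 76.5 − 11.351 = 65.15 dB(A).

65 dB(A)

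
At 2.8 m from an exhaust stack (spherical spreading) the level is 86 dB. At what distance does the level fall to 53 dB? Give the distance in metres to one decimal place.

125.1 m

Point-source spreading drops the level by 20·log₁₀(r₂/r₁); inverting, r₂/r₁ = 10^(ΔL/20).
r₂ = 2.8·10^((86−53)/20) = 2.8·10^(33.0/20) = 125.07 m.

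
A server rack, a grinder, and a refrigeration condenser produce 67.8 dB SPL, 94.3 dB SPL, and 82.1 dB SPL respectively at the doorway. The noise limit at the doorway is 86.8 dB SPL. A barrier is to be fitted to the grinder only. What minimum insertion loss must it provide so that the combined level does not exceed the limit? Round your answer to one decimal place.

9.4 dB

Fixed contribution from the other sources: Σ 10^(L/10) = 10^(67.8/10) + 10^(82.1/10) = 1.682e+08 (82.26 dB SPL).
The limit corresponds to 10^(86.8/10) = 4.786e+08; subtracting the fixed part leaves 3.104e+08 for the grinder, i.e. 84.92 dB SPL.
So the grinder must be reduced from 94.3 to 84.92 dB SPL: IL = 9.38 dB.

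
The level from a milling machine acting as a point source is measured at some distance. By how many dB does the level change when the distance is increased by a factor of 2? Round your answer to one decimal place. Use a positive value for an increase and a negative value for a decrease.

-6.0 dB

Point-source spreading: ΔL = −20·log₁₀(r₂/r₁).
ΔL = −20·log₁₀(2) = -6.02 dB.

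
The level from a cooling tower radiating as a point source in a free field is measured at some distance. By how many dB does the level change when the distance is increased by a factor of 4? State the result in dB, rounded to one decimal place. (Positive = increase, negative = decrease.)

-12.0 dB

A point source loses 6 dB per doubling of distance; generally ΔL = −20·log₁₀(r₂/r₁).
ΔL = −20·log₁₀(4) = -12.04 dB.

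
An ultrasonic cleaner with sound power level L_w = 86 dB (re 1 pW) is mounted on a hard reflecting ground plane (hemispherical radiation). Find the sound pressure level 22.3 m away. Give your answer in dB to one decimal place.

51.1 dB

Free-field hemispherical radiation: L_p = L_w − 10·log₁₀(2π·r²), r = 22.3 m.
2π·r² = 3125 m², 10·log₁₀ of that is 34.948 dB.
L_p = 86 − 34.948 = 51.05 dB.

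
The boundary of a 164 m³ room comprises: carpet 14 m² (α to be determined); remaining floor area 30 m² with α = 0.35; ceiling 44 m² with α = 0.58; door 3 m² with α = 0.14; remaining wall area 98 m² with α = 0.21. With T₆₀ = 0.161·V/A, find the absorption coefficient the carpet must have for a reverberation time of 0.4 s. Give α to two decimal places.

0.64

From T₆₀ = 0.161·V/A, the target T₆₀ = 0.4 s needs A = 0.161·164/0.4 = 66.01 m².
Absorption from the other surfaces = 30·0.35 + 44·0.58 + 3·0.14 + 98·0.21 = 57.02 m², so the carpet must supply 8.99 m² over 14 m².
α = 8.99/14 = 0.642.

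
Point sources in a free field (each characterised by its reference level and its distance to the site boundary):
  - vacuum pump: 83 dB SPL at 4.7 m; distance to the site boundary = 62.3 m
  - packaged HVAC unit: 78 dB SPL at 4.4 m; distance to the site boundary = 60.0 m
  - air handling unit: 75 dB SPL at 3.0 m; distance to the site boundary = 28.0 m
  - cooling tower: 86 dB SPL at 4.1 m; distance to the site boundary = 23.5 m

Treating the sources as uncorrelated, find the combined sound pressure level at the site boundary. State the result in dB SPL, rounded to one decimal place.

71.4 dB SPL

Apply inverse-square spreading to bring every level to the receiver, then sum 10^(L/10).
vacuum pump: 83 − 20·log₁₀(62.3/4.7) = 83 − 22.45 = 60.55 dB SPL.
packaged HVAC unit: 78 − 20·log₁₀(60.0/4.4) = 78 − 22.69 = 55.31 dB SPL.
air handling unit: 75 − 20·log₁₀(28.0/3.0) = 75 − 19.40 = 55.60 dB SPL.
cooling tower: 86 − 20·log₁₀(23.5/4.1) = 86 − 15.17 = 70.83 dB SPL.
Σ 10^(L/10) = 1.396e+07 → L_total = 10·log₁₀(1.396e+07) = 71.45 dB SPL.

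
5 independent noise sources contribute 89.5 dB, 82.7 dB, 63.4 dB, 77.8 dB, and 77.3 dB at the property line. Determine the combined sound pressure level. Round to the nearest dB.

For uncorrelated sources the intensities add, so convert each level to linear form, sum, and take 10·log₁₀ of the total.
Σ 10^(L/10) = 10^(89.5/10) + 10^(82.7/10) + 10^(63.4/10) + 10^(77.8/10) + 10^(77.3/10) = 1.194e+09.
L_total = 10·log₁₀(1.194e+09) = 90.77 dB.

91 dB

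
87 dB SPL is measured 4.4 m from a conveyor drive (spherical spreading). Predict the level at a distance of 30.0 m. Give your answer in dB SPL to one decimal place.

Point-source attenuation: ΔL = 20·log₁₀(r₂/r₁) = 20·log₁₀(30.0/4.4) = 16.673 dB.
L₂ = 87 − 20·log₁₀(30.0/4.4) = 87 − 16.673 = 70.33 dB SPL.

70.3 dB SPL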